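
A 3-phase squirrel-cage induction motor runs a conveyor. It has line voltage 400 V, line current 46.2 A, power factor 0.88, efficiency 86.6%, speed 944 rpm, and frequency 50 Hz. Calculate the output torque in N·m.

247 N·m

P_in = √3·V·I·cosφ = 1.732 × 400 × 46.2 × 0.88 = 28166 W
P_out = η·P_in = 0.866 × 28166 = 24392 W
n = 944 rpm
ω = 2π×944/60 = 98.86 rad/s
τ = P_out/ω = 24392/98.86 = 247 N·m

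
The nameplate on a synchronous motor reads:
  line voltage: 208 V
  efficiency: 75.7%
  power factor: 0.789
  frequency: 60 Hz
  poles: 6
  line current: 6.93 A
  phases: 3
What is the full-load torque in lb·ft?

P_in = √3·V·I·cosφ = 1.732 × 208 × 6.93 × 0.789 = 1970 W
P_out = η·P_in = 0.757 × 1970 = 1491 W
n = n_s = 120×60/6 = 1200 rpm (synchronous)
ω = 2π×1200/60 = 125.7 rad/s
τ = P_out/ω = 1491/125.7 = 11.86 N·m
In lb·ft: 11.86/1.356 = 8.75 lb·ft

8.75 lb·ft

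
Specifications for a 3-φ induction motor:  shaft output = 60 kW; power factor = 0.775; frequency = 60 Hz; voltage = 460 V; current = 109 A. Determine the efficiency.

P_out = 60 kW = 60000 W
P_in = √3·V_L·I_L·cosφ = 1.732 × 460 × 109 × 0.775 = 67303 W
η = P_out / P_in = 60000 / 67303 = 0.891 = 89.1%

89.1 %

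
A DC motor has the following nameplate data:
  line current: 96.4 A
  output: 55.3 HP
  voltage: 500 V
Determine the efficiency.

P_out = 55.3 × 746 = 41254 W
P_in = V·I = 500 × 96.4 = 48200 W
η = P_out / P_in = 41254 / 48200 = 0.856 = 85.6%

85.6 %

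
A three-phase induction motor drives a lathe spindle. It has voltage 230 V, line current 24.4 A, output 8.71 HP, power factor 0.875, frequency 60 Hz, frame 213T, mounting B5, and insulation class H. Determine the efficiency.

76.4 %

P_out = 8.71 × 746 = 6498 W
P_in = √3·V_L·I_L·cosφ = 1.732 × 230 × 24.4 × 0.875 = 8505 W
η = P_out / P_in = 6498 / 8505 = 0.764 = 76.4%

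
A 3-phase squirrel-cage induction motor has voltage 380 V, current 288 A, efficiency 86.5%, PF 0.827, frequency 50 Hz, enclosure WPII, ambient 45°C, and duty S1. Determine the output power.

136 kW

P_in = √3·V·I·cosφ = 1.732 × 380 × 288 × 0.827 = 156758 W
P_out = η·P_in = 0.865 × 156758 = 135596 W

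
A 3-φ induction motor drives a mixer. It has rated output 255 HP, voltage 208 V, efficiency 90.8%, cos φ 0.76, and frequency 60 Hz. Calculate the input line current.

P_out = 255 × 746 = 190230 W
P_in = P_out / η = 190230 / 0.908 = 209504 W
I_L = P_in / (√3·V_L·cosφ) = 209504 / (1.732 × 208 × 0.76) = 765 A

765 A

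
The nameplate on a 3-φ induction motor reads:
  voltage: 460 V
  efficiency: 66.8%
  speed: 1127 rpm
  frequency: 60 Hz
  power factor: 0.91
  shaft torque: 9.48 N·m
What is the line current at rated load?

2.31 A

ω = 2π×1127/60 = 118 rad/s; P_out = τω = 9.48 × 118 = 1119 W
P_in = P_out / η = 1119 / 0.668 = 1675 W
I_L = P_in / (√3·V_L·cosφ) = 1675 / (1.732 × 460 × 0.91) = 2.31 A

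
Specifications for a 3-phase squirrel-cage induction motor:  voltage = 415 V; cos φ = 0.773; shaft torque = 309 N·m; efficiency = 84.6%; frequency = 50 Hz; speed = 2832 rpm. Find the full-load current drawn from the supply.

195 A

ω = 2π×2832/60 = 296.6 rad/s; P_out = τω = 309 × 296.6 = 91649 W
P_in = P_out / η = 91649 / 0.846 = 108332 W
I_L = P_in / (√3·V_L·cosφ) = 108332 / (1.732 × 415 × 0.773) = 195 A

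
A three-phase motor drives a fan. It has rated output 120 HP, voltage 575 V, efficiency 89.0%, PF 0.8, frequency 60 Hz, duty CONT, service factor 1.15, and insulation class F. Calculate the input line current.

126 A

P_out = 120 × 746 = 89520 W
P_in = P_out / η = 89520 / 0.890 = 100584 W
I_L = P_in / (√3·V_L·cosφ) = 100584 / (1.732 × 575 × 0.8) = 126 A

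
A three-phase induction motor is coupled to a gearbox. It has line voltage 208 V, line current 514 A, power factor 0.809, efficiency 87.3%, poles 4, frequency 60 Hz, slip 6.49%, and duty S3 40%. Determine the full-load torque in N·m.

742 N·m

P_in = √3·V·I·cosφ = 1.732 × 208 × 514 × 0.809 = 149804 W
P_out = η·P_in = 0.873 × 149804 = 130779 W
n_s = 120×60/4 = 1800 rpm; n = 1800×(1−0.0649) = 1683 rpm
ω = 2π×1683/60 = 176.2 rad/s
τ = P_out/ω = 130779/176.2 = 742 N·m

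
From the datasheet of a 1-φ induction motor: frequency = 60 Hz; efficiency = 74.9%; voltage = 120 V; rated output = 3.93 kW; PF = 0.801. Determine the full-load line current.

P_out = 3.93 kW = 3930 W
P_in = P_out / η = 3930 / 0.749 = 5247 W
I = P_in / (V·cosφ) = 5247 / (120 × 0.801) = 54.6 A

54.6 A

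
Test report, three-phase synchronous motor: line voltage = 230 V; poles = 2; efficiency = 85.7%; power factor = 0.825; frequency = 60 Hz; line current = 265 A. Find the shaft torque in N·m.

P_in = √3·V·I·cosφ = 1.732 × 230 × 265 × 0.825 = 87091 W
P_out = η·P_in = 0.857 × 87091 = 74637 W
n = n_s = 120×60/2 = 3600 rpm (synchronous)
ω = 2π×3600/60 = 377 rad/s
τ = P_out/ω = 74637/377 = 198 N·m

198 N·m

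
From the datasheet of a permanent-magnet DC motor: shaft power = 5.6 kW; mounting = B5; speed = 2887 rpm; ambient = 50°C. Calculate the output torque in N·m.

18.5 N·m

ω = 2π × 2887/60 = 302.3 rad/s
τ = P/ω = 5600/302.3 = 18.5 N·m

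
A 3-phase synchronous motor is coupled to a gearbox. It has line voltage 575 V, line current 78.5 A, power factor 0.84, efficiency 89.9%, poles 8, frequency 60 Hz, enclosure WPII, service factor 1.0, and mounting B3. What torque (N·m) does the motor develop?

626 N·m

P_in = √3·V·I·cosφ = 1.732 × 575 × 78.5 × 0.84 = 65670 W
P_out = η·P_in = 0.899 × 65670 = 59037 W
n = n_s = 120×60/8 = 900 rpm (synchronous)
ω = 2π×900/60 = 94.25 rad/s
τ = P_out/ω = 59037/94.25 = 626 N·m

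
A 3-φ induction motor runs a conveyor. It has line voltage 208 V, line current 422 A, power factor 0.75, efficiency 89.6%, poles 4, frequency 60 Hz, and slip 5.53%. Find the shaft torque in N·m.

574 N·m

P_in = √3·V·I·cosφ = 1.732 × 208 × 422 × 0.75 = 114021 W
P_out = η·P_in = 0.896 × 114021 = 102163 W
n_s = 120×60/4 = 1800 rpm; n = 1800×(1−0.0553) = 1700 rpm
ω = 2π×1700/60 = 178 rad/s
τ = P_out/ω = 102163/178 = 574 N·m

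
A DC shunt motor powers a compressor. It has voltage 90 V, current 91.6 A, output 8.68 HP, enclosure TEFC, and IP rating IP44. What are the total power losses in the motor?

P_in = V·I = 90×91.6 = 8244 W
P_out = 8.68×746 = 6475 W
Losses = P_in − P_out = 8244 − 6475 = 1769 W

1.77 kW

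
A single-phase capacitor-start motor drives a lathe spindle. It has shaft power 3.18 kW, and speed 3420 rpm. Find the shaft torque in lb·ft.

ω = 2π × 3420/60 = 358.1 rad/s
τ = P/ω = 3180/358.1 = 8.88 N·m
In lb·ft: 8.88/1.356 = 6.55 lb·ft

6.55 lb·ft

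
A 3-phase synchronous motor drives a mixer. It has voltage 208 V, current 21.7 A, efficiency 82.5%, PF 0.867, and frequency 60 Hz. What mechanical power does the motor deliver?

5.59 kW

P_in = √3·V·I·cosφ = 1.732 × 208 × 21.7 × 0.867 = 6778 W
P_out = η·P_in = 0.825 × 6778 = 5592 W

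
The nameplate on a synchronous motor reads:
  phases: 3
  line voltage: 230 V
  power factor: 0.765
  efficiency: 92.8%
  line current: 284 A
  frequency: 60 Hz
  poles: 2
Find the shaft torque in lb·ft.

P_in = √3·V·I·cosφ = 1.732 × 230 × 284 × 0.765 = 86548 W
P_out = η·P_in = 0.928 × 86548 = 80317 W
n = n_s = 120×60/2 = 3600 rpm (synchronous)
ω = 2π×3600/60 = 377 rad/s
τ = P_out/ω = 80317/377 = 213 N·m
In lb·ft: 213/1.356 = 157 lb·ft

157 lb·ft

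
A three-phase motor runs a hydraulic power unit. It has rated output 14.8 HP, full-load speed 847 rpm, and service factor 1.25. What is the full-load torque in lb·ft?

P_out = 14.8 × 746 = 11041 W
ω = 2π × 847/60 = 88.7 rad/s
τ = P_out/ω = 11041/88.7 = 124.5 N·m
In lb·ft: 124.5/1.356 = 91.8 lb·ft

91.8 lb·ft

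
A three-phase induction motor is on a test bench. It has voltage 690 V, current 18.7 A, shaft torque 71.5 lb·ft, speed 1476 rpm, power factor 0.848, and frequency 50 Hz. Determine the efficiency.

τ = 71.5 lb·ft × 1.356 = 96.95 N·m
ω = 2π × 1476/60 = 154.6 rad/s; P_out = τω = 96.95 × 154.6 = 14988 W
P_in = √3·V_L·I_L·cosφ = 1.732 × 690 × 18.7 × 0.848 = 18951 W
η = P_out / P_in = 14988 / 18951 = 0.791 = 79.1%

79.1 %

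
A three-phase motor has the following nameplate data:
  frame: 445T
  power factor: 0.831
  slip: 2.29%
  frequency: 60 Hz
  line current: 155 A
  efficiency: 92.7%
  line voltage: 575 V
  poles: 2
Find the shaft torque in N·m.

P_in = √3·V·I·cosφ = 1.732 × 575 × 155 × 0.831 = 128277 W
P_out = η·P_in = 0.927 × 128277 = 118913 W
n_s = 120×60/2 = 3600 rpm; n = 3600×(1−0.0229) = 3518 rpm
ω = 2π×3518/60 = 368.4 rad/s
τ = P_out/ω = 118913/368.4 = 323 N·m

323 N·m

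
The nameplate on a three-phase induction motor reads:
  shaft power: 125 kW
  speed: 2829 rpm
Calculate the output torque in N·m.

422 N·m

ω = 2π × 2829/60 = 296.3 rad/s
τ = P/ω = 125000/296.3 = 422 N·m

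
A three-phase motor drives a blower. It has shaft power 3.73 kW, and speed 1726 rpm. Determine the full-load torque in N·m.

20.6 N·m

ω = 2π × 1726/60 = 180.7 rad/s
τ = P/ω = 3730/180.7 = 20.6 N·m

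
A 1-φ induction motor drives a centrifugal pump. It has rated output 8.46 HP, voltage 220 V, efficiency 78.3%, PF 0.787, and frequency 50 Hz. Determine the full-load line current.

P_out = 8.46 × 746 = 6311 W
P_in = P_out / η = 6311 / 0.783 = 8060 W
I = P_in / (V·cosφ) = 8060 / (220 × 0.787) = 46.6 A

46.6 A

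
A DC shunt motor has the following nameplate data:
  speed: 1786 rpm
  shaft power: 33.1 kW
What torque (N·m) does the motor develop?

ω = 2π × 1786/60 = 187 rad/s
τ = P/ω = 33100/187 = 177 N·m

177 N·m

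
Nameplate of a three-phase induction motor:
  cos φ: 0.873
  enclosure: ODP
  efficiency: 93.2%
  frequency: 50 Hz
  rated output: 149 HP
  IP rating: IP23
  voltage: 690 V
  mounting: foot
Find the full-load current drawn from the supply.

P_out = 149 × 746 = 111154 W
P_in = P_out / η = 111154 / 0.932 = 119264 W
I_L = P_in / (√3·V_L·cosφ) = 119264 / (1.732 × 690 × 0.873) = 114 A

114 A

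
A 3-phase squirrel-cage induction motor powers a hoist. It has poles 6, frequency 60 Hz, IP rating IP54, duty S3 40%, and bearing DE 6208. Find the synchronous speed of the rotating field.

1200 rpm

n_s = 120f/p = 120×60/6 = 1200 rpm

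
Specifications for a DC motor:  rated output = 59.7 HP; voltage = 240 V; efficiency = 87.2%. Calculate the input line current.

213 A

P_out = 59.7 × 746 = 44536 W
P_in = P_out / η = 44536 / 0.872 = 51073 W
I = P_in / V = 51073 / 240 = 213 A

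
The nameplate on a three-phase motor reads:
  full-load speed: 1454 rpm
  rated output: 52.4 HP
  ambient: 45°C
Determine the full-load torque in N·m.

257 N·m

P_out = 52.4 × 746 = 39090 W
ω = 2π × 1454/60 = 152.3 rad/s
τ = P_out/ω = 39090/152.3 = 257 N·m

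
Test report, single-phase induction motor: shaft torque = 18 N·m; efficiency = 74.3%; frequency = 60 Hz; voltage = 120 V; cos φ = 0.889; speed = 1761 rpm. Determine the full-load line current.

41.9 A

ω = 2π×1761/60 = 184.4 rad/s; P_out = τω = 18 × 184.4 = 3319 W
P_in = P_out / η = 3319 / 0.743 = 4467 W
I = P_in / (V·cosφ) = 4467 / (120 × 0.889) = 41.9 A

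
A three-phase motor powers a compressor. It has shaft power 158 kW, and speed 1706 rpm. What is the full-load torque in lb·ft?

652 lb·ft

ω = 2π × 1706/60 = 178.7 rad/s
τ = P/ω = 158000/178.7 = 884.2 N·m
In lb·ft: 884.2/1.356 = 652 lb·ft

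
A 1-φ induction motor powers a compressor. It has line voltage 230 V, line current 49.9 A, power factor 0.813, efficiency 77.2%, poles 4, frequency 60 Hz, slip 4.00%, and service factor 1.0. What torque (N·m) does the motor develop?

39.8 N·m

P_in = V·I·cosφ = 230 × 49.9 × 0.813 = 9331 W
P_out = η·P_in = 0.772 × 9331 = 7204 W
n_s = 120×60/4 = 1800 rpm; n = 1800×(1−0.04) = 1728 rpm
ω = 2π×1728/60 = 181 rad/s
τ = P_out/ω = 7204/181 = 39.8 N·m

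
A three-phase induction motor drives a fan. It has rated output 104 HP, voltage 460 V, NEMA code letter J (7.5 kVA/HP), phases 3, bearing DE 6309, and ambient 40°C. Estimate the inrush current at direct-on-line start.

979 A

S_LR = 7.5 × 104 = 780 kVA
I_LR = S_LR/(√3·V_L) = 780000/(1.732×460) = 979 A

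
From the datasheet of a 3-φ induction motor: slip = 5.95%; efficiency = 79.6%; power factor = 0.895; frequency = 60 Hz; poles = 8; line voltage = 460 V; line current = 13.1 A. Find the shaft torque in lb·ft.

61.9 lb·ft

P_in = √3·V·I·cosφ = 1.732 × 460 × 13.1 × 0.895 = 9341 W
P_out = η·P_in = 0.796 × 9341 = 7435 W
n_s = 120×60/8 = 900 rpm; n = 900×(1−0.0595) = 846 rpm
ω = 2π×846/60 = 88.59 rad/s
τ = P_out/ω = 7435/88.59 = 83.93 N·m
In lb·ft: 83.93/1.356 = 61.9 lb·ft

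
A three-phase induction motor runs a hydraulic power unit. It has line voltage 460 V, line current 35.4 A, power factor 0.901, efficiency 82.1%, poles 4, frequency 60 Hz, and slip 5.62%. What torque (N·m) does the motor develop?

117 N·m

P_in = √3·V·I·cosφ = 1.732 × 460 × 35.4 × 0.901 = 25412 W
P_out = η·P_in = 0.821 × 25412 = 20863 W
n_s = 120×60/4 = 1800 rpm; n = 1800×(1−0.0562) = 1699 rpm
ω = 2π×1699/60 = 177.9 rad/s
τ = P_out/ω = 20863/177.9 = 117 N·m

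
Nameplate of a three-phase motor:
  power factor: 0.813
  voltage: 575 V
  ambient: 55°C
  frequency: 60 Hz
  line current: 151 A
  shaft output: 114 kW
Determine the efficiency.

93.2 %

P_out = 114 kW = 114000 W
P_in = √3·V_L·I_L·cosφ = 1.732 × 575 × 151 × 0.813 = 122260 W
η = P_out / P_in = 114000 / 122260 = 0.932 = 93.2%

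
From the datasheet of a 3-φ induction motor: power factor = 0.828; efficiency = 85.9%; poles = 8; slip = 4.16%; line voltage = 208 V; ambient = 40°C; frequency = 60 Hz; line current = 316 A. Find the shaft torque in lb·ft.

P_in = √3·V·I·cosφ = 1.732 × 208 × 316 × 0.828 = 94260 W
P_out = η·P_in = 0.859 × 94260 = 80969 W
n_s = 120×60/8 = 900 rpm; n = 900×(1−0.0416) = 863 rpm
ω = 2π×863/60 = 90.37 rad/s
τ = P_out/ω = 80969/90.37 = 896 N·m
In lb·ft: 896/1.356 = 661 lb·ft

661 lb·ft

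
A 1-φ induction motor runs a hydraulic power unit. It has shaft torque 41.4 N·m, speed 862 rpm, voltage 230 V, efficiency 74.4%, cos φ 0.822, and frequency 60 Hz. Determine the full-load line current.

ω = 2π×862/60 = 90.27 rad/s; P_out = τω = 41.4 × 90.27 = 3737 W
P_in = P_out / η = 3737 / 0.744 = 5023 W
I = P_in / (V·cosφ) = 5023 / (230 × 0.822) = 26.6 A

26.6 A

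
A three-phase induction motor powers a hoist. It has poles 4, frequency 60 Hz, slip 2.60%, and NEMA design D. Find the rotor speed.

n_s = 120f/p = 120×60/4 = 1800 rpm
n = n_s(1 − s) = 1800 × (1 − 0.026) = 1753 rpm

1753 rpm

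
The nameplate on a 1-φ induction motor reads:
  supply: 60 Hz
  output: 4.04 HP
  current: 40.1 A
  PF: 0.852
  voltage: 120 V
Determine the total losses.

1090 W

P_in = V·I·cosφ = 120×40.1×0.852 = 4100 W
P_out = 4.04×746 = 3014 W
Losses = P_in − P_out = 4100 − 3014 = 1086 W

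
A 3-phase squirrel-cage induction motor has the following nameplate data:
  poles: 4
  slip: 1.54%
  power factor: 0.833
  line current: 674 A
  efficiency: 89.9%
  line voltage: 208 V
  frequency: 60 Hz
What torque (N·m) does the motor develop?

P_in = √3·V·I·cosφ = 1.732 × 208 × 674 × 0.833 = 202263 W
P_out = η·P_in = 0.899 × 202263 = 181834 W
n_s = 120×60/4 = 1800 rpm; n = 1800×(1−0.0154) = 1772 rpm
ω = 2π×1772/60 = 185.6 rad/s
τ = P_out/ω = 181834/185.6 = 980 N·m

980 N·m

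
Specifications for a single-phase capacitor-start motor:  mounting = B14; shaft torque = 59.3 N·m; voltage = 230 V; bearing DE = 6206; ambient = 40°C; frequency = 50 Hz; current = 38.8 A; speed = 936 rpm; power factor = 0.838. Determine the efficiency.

ω = 2π × 936/60 = 98.02 rad/s; P_out = τω = 59.3 × 98.02 = 5813 W
P_in = V·I·cosφ = 230 × 38.8 × 0.838 = 7478 W
η = P_out / P_in = 5813 / 7478 = 0.777 = 77.7%

77.7 %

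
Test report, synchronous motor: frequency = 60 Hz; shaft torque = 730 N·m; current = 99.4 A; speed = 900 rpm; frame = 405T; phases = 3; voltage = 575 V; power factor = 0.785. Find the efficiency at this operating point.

ω = 2π × 900/60 = 94.25 rad/s; P_out = τω = 730 × 94.25 = 68803 W
P_in = √3·V_L·I_L·cosφ = 1.732 × 575 × 99.4 × 0.785 = 77709 W
η = P_out / P_in = 68803 / 77709 = 0.885 = 88.5%

88.5 %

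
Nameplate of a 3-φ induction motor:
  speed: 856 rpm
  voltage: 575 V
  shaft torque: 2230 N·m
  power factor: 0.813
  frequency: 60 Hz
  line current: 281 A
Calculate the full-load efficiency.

87.9 %

ω = 2π × 856/60 = 89.64 rad/s; P_out = τω = 2230 × 89.64 = 199897 W
P_in = √3·V_L·I_L·cosφ = 1.732 × 575 × 281 × 0.813 = 227516 W
η = P_out / P_in = 199897 / 227516 = 0.879 = 87.9%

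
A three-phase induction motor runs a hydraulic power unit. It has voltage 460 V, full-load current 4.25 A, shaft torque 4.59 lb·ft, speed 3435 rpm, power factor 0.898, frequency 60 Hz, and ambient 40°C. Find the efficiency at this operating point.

τ = 4.59 lb·ft × 1.356 = 6.224 N·m
ω = 2π × 3435/60 = 359.7 rad/s; P_out = τω = 6.224 × 359.7 = 2239 W
P_in = √3·V_L·I_L·cosφ = 1.732 × 460 × 4.25 × 0.898 = 3041 W
η = P_out / P_in = 2239 / 3041 = 0.736 = 73.6%

73.6 %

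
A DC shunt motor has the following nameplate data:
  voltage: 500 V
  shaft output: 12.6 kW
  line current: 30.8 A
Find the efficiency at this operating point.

81.8 %

P_out = 12.6 kW = 12600 W
P_in = V·I = 500 × 30.8 = 15400 W
η = P_out / P_in = 12600 / 15400 = 0.818 = 81.8%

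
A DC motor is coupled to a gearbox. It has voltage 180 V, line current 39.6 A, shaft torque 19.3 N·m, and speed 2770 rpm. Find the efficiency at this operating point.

ω = 2π × 2770/60 = 290.1 rad/s; P_out = τω = 19.3 × 290.1 = 5599 W
P_in = V·I = 180 × 39.6 = 7128 W
η = P_out / P_in = 5599 / 7128 = 0.785 = 78.5%

78.5 %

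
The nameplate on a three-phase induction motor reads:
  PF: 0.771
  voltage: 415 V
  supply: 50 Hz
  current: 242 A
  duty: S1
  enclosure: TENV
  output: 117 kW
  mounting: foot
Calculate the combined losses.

17.1 kW

P_in = √3·V·I·cosφ = 1.732×415×242×0.771 = 134111 W
P_out = 117000 W
Losses = P_in − P_out = 134111 − 117000 = 17111 W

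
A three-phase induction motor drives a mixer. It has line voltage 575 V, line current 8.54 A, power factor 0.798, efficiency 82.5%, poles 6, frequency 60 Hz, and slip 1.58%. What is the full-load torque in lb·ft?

33.4 lb·ft

P_in = √3·V·I·cosφ = 1.732 × 575 × 8.54 × 0.798 = 6787 W
P_out = η·P_in = 0.825 × 6787 = 5599 W
n_s = 120×60/6 = 1200 rpm; n = 1200×(1−0.0158) = 1181 rpm
ω = 2π×1181/60 = 123.7 rad/s
τ = P_out/ω = 5599/123.7 = 45.26 N·m
In lb·ft: 45.26/1.356 = 33.4 lb·ft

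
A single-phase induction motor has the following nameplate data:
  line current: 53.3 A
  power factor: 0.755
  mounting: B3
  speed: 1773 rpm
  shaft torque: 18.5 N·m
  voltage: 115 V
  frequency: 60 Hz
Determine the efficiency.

ω = 2π × 1773/60 = 185.7 rad/s; P_out = τω = 18.5 × 185.7 = 3435 W
P_in = V·I·cosφ = 115 × 53.3 × 0.755 = 4628 W
η = P_out / P_in = 3435 / 4628 = 0.742 = 74.2%

74.2 %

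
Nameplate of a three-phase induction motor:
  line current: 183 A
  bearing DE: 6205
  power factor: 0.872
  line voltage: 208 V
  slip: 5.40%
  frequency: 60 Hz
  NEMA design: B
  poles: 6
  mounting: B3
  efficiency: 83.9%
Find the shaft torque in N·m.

P_in = √3·V·I·cosφ = 1.732 × 208 × 183 × 0.872 = 57488 W
P_out = η·P_in = 0.839 × 57488 = 48232 W
n_s = 120×60/6 = 1200 rpm; n = 1200×(1−0.054) = 1135 rpm
ω = 2π×1135/60 = 118.9 rad/s
τ = P_out/ω = 48232/118.9 = 406 N·m

406 N·m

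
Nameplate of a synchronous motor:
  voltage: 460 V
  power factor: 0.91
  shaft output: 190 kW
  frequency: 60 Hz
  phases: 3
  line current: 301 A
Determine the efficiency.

P_out = 190 kW = 190000 W
P_in = √3·V_L·I_L·cosφ = 1.732 × 460 × 301 × 0.91 = 218230 W
η = P_out / P_in = 190000 / 218230 = 0.871 = 87.1%

87.1 %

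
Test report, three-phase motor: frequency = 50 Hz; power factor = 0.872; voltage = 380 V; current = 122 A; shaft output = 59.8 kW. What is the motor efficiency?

P_out = 59.8 kW = 59800 W
P_in = √3·V_L·I_L·cosφ = 1.732 × 380 × 122 × 0.872 = 70018 W
η = P_out / P_in = 59800 / 70018 = 0.854 = 85.4%

85.4 %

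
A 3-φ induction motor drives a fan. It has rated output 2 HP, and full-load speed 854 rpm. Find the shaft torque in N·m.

16.7 N·m

P_out = 2 × 746 = 1492 W
ω = 2π × 854/60 = 89.43 rad/s
τ = P_out/ω = 1492/89.43 = 16.7 N·m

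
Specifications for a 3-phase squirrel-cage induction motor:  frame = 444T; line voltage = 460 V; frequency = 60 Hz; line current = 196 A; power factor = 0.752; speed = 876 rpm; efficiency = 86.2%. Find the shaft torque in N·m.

P_in = √3·V·I·cosφ = 1.732 × 460 × 196 × 0.752 = 117430 W
P_out = η·P_in = 0.862 × 117430 = 101225 W
n = 876 rpm
ω = 2π×876/60 = 91.73 rad/s
τ = P_out/ω = 101225/91.73 = 1100 N·m

1100 N·m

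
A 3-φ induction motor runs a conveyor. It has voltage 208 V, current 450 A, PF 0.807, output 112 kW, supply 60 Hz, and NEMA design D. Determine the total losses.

P_in = √3·V·I·cosφ = 1.732×208×450×0.807 = 130827 W
P_out = 112000 W
Losses = P_in − P_out = 130827 − 112000 = 18827 W

18.8 kW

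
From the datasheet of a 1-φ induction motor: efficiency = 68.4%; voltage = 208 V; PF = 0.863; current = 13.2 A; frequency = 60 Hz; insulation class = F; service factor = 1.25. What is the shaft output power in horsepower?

2.17 HP

P_in = V·I·cosφ = 208 × 13.2 × 0.863 = 2369 W
P_out = η·P_in = 0.684 × 2369 = 1620 W
= 1620/746 = 2.17 HP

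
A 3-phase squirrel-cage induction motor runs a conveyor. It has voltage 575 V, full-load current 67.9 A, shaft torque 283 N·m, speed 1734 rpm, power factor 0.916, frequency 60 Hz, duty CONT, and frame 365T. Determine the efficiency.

83.0 %

ω = 2π × 1734/60 = 181.6 rad/s; P_out = τω = 283 × 181.6 = 51393 W
P_in = √3·V_L·I_L·cosφ = 1.732 × 575 × 67.9 × 0.916 = 61941 W
η = P_out / P_in = 51393 / 61941 = 0.830 = 83.0%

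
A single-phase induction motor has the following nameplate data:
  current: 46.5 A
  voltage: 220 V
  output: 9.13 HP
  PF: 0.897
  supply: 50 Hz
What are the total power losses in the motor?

P_in = V·I·cosφ = 220×46.5×0.897 = 9176 W
P_out = 9.13×746 = 6811 W
Losses = P_in − P_out = 9176 − 6811 = 2365 W

2.37 kW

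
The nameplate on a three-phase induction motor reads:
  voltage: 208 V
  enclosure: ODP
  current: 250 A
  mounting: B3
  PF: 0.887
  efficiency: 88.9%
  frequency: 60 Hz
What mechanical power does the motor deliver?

71 kW

P_in = √3·V·I·cosφ = 1.732 × 208 × 250 × 0.887 = 79887 W
P_out = η·P_in = 0.889 × 79887 = 71020 W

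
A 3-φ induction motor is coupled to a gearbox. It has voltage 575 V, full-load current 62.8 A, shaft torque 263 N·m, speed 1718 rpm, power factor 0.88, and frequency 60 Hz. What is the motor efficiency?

86.0 %

ω = 2π × 1718/60 = 179.9 rad/s; P_out = τω = 263 × 179.9 = 47314 W
P_in = √3·V_L·I_L·cosφ = 1.732 × 575 × 62.8 × 0.88 = 55037 W
η = P_out / P_in = 47314 / 55037 = 0.860 = 86.0%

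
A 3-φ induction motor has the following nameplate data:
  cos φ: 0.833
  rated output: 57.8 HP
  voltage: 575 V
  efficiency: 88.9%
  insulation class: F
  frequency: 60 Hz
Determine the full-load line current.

P_out = 57.8 × 746 = 43119 W
P_in = P_out / η = 43119 / 0.889 = 48503 W
I_L = P_in / (√3·V_L·cosφ) = 48503 / (1.732 × 575 × 0.833) = 58.5 A

58.5 A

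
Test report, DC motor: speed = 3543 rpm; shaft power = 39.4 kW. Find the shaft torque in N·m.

106 N·m

ω = 2π × 3543/60 = 371 rad/s
τ = P/ω = 39400/371 = 106 N·m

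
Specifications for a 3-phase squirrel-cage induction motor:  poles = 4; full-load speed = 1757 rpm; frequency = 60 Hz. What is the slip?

2.4 %

n_s = 120f/p = 120×60/4 = 1800 rpm
s = (n_s − n)/n_s = (1800 − 1757)/1800 = 0.0239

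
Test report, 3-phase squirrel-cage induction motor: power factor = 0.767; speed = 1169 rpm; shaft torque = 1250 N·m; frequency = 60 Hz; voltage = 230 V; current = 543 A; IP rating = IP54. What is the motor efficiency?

92.2 %

ω = 2π × 1169/60 = 122.4 rad/s; P_out = τω = 1250 × 122.4 = 153000 W
P_in = √3·V_L·I_L·cosφ = 1.732 × 230 × 543 × 0.767 = 165909 W
η = P_out / P_in = 153000 / 165909 = 0.922 = 92.2%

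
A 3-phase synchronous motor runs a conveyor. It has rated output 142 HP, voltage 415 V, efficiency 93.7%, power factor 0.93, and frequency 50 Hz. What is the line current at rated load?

P_out = 142 × 746 = 105932 W
P_in = P_out / η = 105932 / 0.937 = 113054 W
I_L = P_in / (√3·V_L·cosφ) = 113054 / (1.732 × 415 × 0.93) = 169 A

169 A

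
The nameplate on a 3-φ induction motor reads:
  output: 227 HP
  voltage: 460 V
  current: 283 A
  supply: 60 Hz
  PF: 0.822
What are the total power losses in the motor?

16000 W

P_in = √3·V·I·cosφ = 1.732×460×283×0.822 = 185338 W
P_out = 227×746 = 169342 W
Losses = P_in − P_out = 185338 − 169342 = 15996 W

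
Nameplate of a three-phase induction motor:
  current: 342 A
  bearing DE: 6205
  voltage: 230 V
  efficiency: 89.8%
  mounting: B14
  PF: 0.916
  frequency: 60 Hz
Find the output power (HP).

P_in = √3·V·I·cosφ = 1.732 × 230 × 342 × 0.916 = 124795 W
P_out = η·P_in = 0.898 × 124795 = 112066 W
= 112066/746 = 150 HP

150 HP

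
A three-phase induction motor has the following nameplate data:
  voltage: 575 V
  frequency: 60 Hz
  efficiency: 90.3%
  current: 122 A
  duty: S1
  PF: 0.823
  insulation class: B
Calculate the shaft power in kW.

P_in = √3·V·I·cosφ = 1.732 × 575 × 122 × 0.823 = 99994 W
P_out = η·P_in = 0.903 × 99994 = 90295 W

90.3 kW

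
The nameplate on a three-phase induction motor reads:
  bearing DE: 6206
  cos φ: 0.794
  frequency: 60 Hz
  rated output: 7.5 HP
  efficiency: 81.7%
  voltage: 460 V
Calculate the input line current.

P_out = 7.5 × 746 = 5595 W
P_in = P_out / η = 5595 / 0.817 = 6848 W
I_L = P_in / (√3·V_L·cosφ) = 6848 / (1.732 × 460 × 0.794) = 10.8 A

10.8 A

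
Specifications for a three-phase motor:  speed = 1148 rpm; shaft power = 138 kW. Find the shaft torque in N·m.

1150 N·m

ω = 2π × 1148/60 = 120.2 rad/s
τ = P/ω = 138000/120.2 = 1150 N·m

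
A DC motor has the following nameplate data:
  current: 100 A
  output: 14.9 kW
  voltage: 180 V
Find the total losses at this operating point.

P_in = V·I = 180×100 = 18000 W
P_out = 14900 W
Losses = P_in − P_out = 18000 − 14900 = 3100 W

3.1 kW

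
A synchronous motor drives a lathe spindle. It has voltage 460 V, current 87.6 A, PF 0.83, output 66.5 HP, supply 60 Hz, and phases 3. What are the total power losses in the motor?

P_in = √3·V·I·cosφ = 1.732×460×87.6×0.83 = 57928 W
P_out = 66.5×746 = 49609 W
Losses = P_in − P_out = 57928 − 49609 = 8319 W

8.32 kW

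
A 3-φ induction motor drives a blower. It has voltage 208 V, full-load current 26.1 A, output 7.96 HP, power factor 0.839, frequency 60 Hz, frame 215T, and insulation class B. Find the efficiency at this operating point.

P_out = 7.96 × 746 = 5938 W
P_in = √3·V_L·I_L·cosφ = 1.732 × 208 × 26.1 × 0.839 = 7889 W
η = P_out / P_in = 5938 / 7889 = 0.753 = 75.3%

75.3 %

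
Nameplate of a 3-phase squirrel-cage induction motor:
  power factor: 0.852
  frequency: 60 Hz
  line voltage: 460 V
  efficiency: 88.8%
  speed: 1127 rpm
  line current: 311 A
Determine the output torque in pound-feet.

1170 lb·ft

P_in = √3·V·I·cosφ = 1.732 × 460 × 311 × 0.852 = 211108 W
P_out = η·P_in = 0.888 × 211108 = 187464 W
n = 1127 rpm
ω = 2π×1127/60 = 118 rad/s
τ = P_out/ω = 187464/118 = 1589 N·m
In lb·ft: 1589/1.356 = 1170 lb·ft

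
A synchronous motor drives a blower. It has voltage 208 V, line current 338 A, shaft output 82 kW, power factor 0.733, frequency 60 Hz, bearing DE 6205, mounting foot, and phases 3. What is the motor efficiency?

91.9 %

P_out = 82 kW = 82000 W
P_in = √3·V_L·I_L·cosφ = 1.732 × 208 × 338 × 0.733 = 89255 W
η = P_out / P_in = 82000 / 89255 = 0.919 = 91.9%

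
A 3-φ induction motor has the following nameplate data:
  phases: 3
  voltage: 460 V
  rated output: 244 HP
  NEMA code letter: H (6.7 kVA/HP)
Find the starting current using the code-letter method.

S_LR = 6.7 × 244 = 1634.8 kVA
I_LR = S_LR/(√3·V_L) = 1634800/(1.732×460) = 2050 A

2050 A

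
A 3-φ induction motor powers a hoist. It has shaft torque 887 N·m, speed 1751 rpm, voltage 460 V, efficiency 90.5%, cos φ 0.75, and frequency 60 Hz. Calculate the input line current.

ω = 2π×1751/60 = 183.4 rad/s; P_out = τω = 887 × 183.4 = 162676 W
P_in = P_out / η = 162676 / 0.905 = 179752 W
I_L = P_in / (√3·V_L·cosφ) = 179752 / (1.732 × 460 × 0.75) = 301 A

301 A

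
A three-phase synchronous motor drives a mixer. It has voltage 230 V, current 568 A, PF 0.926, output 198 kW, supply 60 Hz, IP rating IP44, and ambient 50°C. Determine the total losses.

P_in = √3·V·I·cosφ = 1.732×230×568×0.926 = 209525 W
P_out = 198000 W
Losses = P_in − P_out = 209525 − 198000 = 11525 W

11.5 kW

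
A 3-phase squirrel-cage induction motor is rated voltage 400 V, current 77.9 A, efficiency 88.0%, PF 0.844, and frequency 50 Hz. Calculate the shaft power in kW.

P_in = √3·V·I·cosφ = 1.732 × 400 × 77.9 × 0.844 = 45550 W
P_out = η·P_in = 0.88 × 45550 = 40084 W

40.1 kW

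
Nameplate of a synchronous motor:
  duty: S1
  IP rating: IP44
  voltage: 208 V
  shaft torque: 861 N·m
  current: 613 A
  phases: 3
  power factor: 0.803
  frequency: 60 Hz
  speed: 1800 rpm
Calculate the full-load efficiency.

91.5 %

ω = 2π × 1800/60 = 188.5 rad/s; P_out = τω = 861 × 188.5 = 162299 W
P_in = √3·V_L·I_L·cosφ = 1.732 × 208 × 613 × 0.803 = 177332 W
η = P_out / P_in = 162299 / 177332 = 0.915 = 91.5%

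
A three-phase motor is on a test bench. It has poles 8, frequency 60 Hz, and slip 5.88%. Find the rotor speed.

n_s = 120f/p = 120×60/8 = 900 rpm
n = n_s(1 − s) = 900 × (1 − 0.0588) = 847 rpm

847 rpm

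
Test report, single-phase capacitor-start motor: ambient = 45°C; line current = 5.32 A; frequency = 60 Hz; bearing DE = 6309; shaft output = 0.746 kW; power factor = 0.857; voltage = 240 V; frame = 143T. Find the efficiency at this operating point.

P_out = 0.746 kW = 746 W
P_in = V·I·cosφ = 240 × 5.32 × 0.857 = 1094 W
η = P_out / P_in = 746 / 1094 = 0.682 = 68.2%

68.2 %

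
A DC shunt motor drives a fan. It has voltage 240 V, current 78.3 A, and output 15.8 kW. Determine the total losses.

P_in = V·I = 240×78.3 = 18792 W
P_out = 15800 W
Losses = P_in − P_out = 18792 − 15800 = 2992 W

2.99 kW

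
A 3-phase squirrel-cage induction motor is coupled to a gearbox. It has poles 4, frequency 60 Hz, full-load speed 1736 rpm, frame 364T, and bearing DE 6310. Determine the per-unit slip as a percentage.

3.6 %

n_s = 120f/p = 120×60/4 = 1800 rpm
s = (n_s − n)/n_s = (1800 − 1736)/1800 = 0.0356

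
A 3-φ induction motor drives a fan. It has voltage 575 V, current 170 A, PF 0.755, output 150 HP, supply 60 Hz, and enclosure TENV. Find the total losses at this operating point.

15900 W

P_in = √3·V·I·cosφ = 1.732×575×170×0.755 = 127824 W
P_out = 150×746 = 111900 W
Losses = P_in − P_out = 127824 − 111900 = 15924 W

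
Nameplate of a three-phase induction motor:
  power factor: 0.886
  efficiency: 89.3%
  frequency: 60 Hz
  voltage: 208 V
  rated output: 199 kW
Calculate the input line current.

P_out = 199 kW = 199000 W
P_in = P_out / η = 199000 / 0.893 = 222844 W
I_L = P_in / (√3·V_L·cosφ) = 222844 / (1.732 × 208 × 0.886) = 698 A

698 A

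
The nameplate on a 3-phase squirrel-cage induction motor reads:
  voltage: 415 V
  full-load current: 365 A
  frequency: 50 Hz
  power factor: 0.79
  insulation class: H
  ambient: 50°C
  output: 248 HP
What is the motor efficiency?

89.3 %

P_out = 248 × 746 = 185008 W
P_in = √3·V_L·I_L·cosφ = 1.732 × 415 × 365 × 0.79 = 207260 W
η = P_out / P_in = 185008 / 207260 = 0.893 = 89.3%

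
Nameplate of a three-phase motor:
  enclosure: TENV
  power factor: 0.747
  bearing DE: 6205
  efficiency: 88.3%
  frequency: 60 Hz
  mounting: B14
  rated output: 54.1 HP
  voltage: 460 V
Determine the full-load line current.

P_out = 54.1 × 746 = 40359 W
P_in = P_out / η = 40359 / 0.883 = 45707 W
I_L = P_in / (√3·V_L·cosφ) = 45707 / (1.732 × 460 × 0.747) = 76.8 A

76.8 A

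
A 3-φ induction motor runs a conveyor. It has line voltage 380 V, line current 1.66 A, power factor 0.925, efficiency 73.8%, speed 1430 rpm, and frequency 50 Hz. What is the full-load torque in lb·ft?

3.67 lb·ft

P_in = √3·V·I·cosφ = 1.732 × 380 × 1.66 × 0.925 = 1011 W
P_out = η·P_in = 0.738 × 1011 = 746 W
n = 1430 rpm
ω = 2π×1430/60 = 149.7 rad/s
τ = P_out/ω = 746/149.7 = 4.983 N·m
In lb·ft: 4.983/1.356 = 3.67 lb·ft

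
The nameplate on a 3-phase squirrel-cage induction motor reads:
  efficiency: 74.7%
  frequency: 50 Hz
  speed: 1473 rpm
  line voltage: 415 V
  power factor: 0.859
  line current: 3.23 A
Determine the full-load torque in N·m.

P_in = √3·V·I·cosφ = 1.732 × 415 × 3.23 × 0.859 = 1994 W
P_out = η·P_in = 0.747 × 1994 = 1490 W
n = 1473 rpm
ω = 2π×1473/60 = 154.3 rad/s
τ = P_out/ω = 1490/154.3 = 9.66 N·m

9.66 N·m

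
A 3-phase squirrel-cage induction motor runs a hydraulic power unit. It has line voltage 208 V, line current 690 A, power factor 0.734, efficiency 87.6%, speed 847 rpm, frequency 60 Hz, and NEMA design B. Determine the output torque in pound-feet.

1330 lb·ft

P_in = √3·V·I·cosφ = 1.732 × 208 × 690 × 0.734 = 182455 W
P_out = η·P_in = 0.876 × 182455 = 159831 W
n = 847 rpm
ω = 2π×847/60 = 88.7 rad/s
τ = P_out/ω = 159831/88.7 = 1802 N·m
In lb·ft: 1802/1.356 = 1330 lb·ft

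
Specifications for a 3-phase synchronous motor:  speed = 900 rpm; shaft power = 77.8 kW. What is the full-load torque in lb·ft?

ω = 2π × 900/60 = 94.25 rad/s
τ = P/ω = 77800/94.25 = 825.5 N·m
In lb·ft: 825.5/1.356 = 609 lb·ft

609 lb·ft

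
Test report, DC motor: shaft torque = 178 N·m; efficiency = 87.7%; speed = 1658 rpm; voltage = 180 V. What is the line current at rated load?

196 A

ω = 2π×1658/60 = 173.6 rad/s; P_out = τω = 178 × 173.6 = 30901 W
P_in = P_out / η = 30901 / 0.877 = 35235 W
I = P_in / V = 35235 / 180 = 196 A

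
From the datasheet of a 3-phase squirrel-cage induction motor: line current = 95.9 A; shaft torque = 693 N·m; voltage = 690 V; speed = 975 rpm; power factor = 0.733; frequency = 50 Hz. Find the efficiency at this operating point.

84.2 %

ω = 2π × 975/60 = 102.1 rad/s; P_out = τω = 693 × 102.1 = 70755 W
P_in = √3·V_L·I_L·cosφ = 1.732 × 690 × 95.9 × 0.733 = 84008 W
η = P_out / P_in = 70755 / 84008 = 0.842 = 84.2%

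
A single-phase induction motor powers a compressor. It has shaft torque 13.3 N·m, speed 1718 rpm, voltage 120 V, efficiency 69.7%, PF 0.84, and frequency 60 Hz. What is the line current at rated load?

ω = 2π×1718/60 = 179.9 rad/s; P_out = τω = 13.3 × 179.9 = 2393 W
P_in = P_out / η = 2393 / 0.697 = 3433 W
I = P_in / (V·cosφ) = 3433 / (120 × 0.84) = 34.1 A

34.1 A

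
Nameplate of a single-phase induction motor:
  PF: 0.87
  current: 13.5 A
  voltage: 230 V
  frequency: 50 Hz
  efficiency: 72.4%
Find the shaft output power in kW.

1.96 kW

P_in = V·I·cosφ = 230 × 13.5 × 0.87 = 2701 W
P_out = η·P_in = 0.724 × 2701 = 1956 W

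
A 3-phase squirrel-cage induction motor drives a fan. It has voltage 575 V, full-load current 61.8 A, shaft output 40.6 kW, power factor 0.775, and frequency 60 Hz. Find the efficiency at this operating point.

P_out = 40.6 kW = 40600 W
P_in = √3·V_L·I_L·cosφ = 1.732 × 575 × 61.8 × 0.775 = 47699 W
η = P_out / P_in = 40600 / 47699 = 0.851 = 85.1%

85.1 %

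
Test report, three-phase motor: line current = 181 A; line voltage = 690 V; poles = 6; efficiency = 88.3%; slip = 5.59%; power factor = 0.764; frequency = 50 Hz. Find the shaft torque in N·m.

P_in = √3·V·I·cosφ = 1.732 × 690 × 181 × 0.764 = 165260 W
P_out = η·P_in = 0.883 × 165260 = 145925 W
n_s = 120×50/6 = 1000 rpm; n = 1000×(1−0.0559) = 944 rpm
ω = 2π×944/60 = 98.86 rad/s
τ = P_out/ω = 145925/98.86 = 1480 N·m

1480 N·m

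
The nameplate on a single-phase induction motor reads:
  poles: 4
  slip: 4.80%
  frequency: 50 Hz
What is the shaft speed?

n_s = 120f/p = 120×50/4 = 1500 rpm
n = n_s(1 − s) = 1500 × (1 − 0.048) = 1428 rpm

1428 rpm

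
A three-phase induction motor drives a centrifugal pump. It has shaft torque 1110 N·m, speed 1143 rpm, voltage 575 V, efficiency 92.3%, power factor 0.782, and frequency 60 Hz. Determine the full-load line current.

ω = 2π×1143/60 = 119.7 rad/s; P_out = τω = 1110 × 119.7 = 132867 W
P_in = P_out / η = 132867 / 0.923 = 143951 W
I_L = P_in / (√3·V_L·cosφ) = 143951 / (1.732 × 575 × 0.782) = 185 A

185 A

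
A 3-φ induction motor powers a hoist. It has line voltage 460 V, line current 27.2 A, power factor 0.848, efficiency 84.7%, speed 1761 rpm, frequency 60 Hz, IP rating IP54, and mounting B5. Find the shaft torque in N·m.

84.4 N·m

P_in = √3·V·I·cosφ = 1.732 × 460 × 27.2 × 0.848 = 18377 W
P_out = η·P_in = 0.847 × 18377 = 15565 W
n = 1761 rpm
ω = 2π×1761/60 = 184.4 rad/s
τ = P_out/ω = 15565/184.4 = 84.4 N·m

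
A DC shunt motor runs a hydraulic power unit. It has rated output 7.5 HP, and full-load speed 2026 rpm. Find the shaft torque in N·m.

26.4 N·m

P_out = 7.5 × 746 = 5595 W
ω = 2π × 2026/60 = 212.2 rad/s
τ = P_out/ω = 5595/212.2 = 26.4 N·m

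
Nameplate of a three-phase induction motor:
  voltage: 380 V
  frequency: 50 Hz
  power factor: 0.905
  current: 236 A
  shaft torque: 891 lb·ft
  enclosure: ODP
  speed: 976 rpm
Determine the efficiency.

τ = 891 lb·ft × 1.356 = 1208 N·m
ω = 2π × 976/60 = 102.2 rad/s; P_out = τω = 1208 × 102.2 = 123458 W
P_in = √3·V_L·I_L·cosφ = 1.732 × 380 × 236 × 0.905 = 140570 W
η = P_out / P_in = 123458 / 140570 = 0.878 = 87.8%

87.8 %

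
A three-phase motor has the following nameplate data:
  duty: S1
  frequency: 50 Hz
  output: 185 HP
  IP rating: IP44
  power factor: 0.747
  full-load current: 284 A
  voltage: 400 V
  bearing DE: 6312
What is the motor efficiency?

93.9 %

P_out = 185 × 746 = 138010 W
P_in = √3·V_L·I_L·cosφ = 1.732 × 400 × 284 × 0.747 = 146976 W
η = P_out / P_in = 138010 / 146976 = 0.939 = 93.9%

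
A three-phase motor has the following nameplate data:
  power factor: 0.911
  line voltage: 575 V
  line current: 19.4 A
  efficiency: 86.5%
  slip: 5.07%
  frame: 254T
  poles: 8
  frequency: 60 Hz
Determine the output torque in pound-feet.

P_in = √3·V·I·cosφ = 1.732 × 575 × 19.4 × 0.911 = 17601 W
P_out = η·P_in = 0.865 × 17601 = 15225 W
n_s = 120×60/8 = 900 rpm; n = 900×(1−0.0507) = 854 rpm
ω = 2π×854/60 = 89.43 rad/s
τ = P_out/ω = 15225/89.43 = 170.2 N·m
In lb·ft: 170.2/1.356 = 126 lb·ft

126 lb·ft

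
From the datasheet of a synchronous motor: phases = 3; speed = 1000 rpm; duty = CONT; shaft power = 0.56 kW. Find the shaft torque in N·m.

5.35 N·m

ω = 2π × 1000/60 = 104.7 rad/s
τ = P/ω = 560/104.7 = 5.35 N·m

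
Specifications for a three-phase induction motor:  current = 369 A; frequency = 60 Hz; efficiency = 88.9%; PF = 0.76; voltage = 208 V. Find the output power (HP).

120 HP

P_in = √3·V·I·cosφ = 1.732 × 208 × 369 × 0.76 = 101030 W
P_out = η·P_in = 0.889 × 101030 = 89816 W
= 89816/746 = 120 HP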